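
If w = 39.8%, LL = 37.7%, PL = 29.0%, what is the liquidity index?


First compute the plasticity index:
PI = LL - PL = 37.7 - 29.0 = 8.7
Then compute the liquidity index:
LI = (w - PL) / PI
LI = (39.8 - 29.0) / 8.7
LI = 1.241


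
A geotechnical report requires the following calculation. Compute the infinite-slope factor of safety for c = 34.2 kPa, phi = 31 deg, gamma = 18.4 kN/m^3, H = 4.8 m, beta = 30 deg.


Using Fs = c / (gamma*H*sin(beta)*cos(beta)) + tan(phi)/tan(beta)
Cohesion contribution = 34.2 / (18.4*4.8*sin(30)*cos(30))
Cohesion contribution = 0.894265
Friction contribution = tan(31)/tan(30) = 1.04072
Fs = 0.894265 + 1.04072
Fs = 1.935


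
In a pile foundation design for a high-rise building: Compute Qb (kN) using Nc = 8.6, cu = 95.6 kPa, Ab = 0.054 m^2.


Result: 44.4 kN

Derivation:
Using Qb = Nc * cu * Ab
Qb = 8.6 * 95.6 * 0.054
Qb = 44.4 kN


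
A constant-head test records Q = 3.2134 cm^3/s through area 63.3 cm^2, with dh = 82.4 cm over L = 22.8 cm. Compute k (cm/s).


Compute hydraulic gradient:
i = dh / L = 82.4 / 22.8 = 3.61404
Then apply Darcy's law:
k = Q / (A * i)
k = 3.2134 / (63.3 * 3.61404)
k = 3.2134 / 228.768
k = 0.014047 cm/s


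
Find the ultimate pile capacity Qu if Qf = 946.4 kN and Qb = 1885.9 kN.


Using Qu = Qf + Qb
Qu = 946.4 + 1885.9
Qu = 2832.3 kN


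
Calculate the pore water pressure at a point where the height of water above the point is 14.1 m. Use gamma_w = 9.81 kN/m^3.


Result: 138.32 kPa

Derivation:
Using u = gamma_w * h_w
u = 9.81 * 14.1
u = 138.32 kPa


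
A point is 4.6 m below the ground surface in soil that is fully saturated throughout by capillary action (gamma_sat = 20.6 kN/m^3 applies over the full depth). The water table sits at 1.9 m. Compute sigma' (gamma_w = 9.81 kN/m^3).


Total stress = gamma_sat * depth
sigma = 20.6 * 4.6 = 94.76 kPa
Pore water pressure u = gamma_w * (depth - d_wt)
u = 9.81 * (4.6 - 1.9) = 26.487 kPa
Effective stress = sigma - u
sigma' = 94.76 - 26.487 = 68.27 kPa


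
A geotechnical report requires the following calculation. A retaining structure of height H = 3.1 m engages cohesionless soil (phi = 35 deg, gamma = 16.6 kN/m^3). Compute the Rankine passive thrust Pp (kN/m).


Compute passive earth pressure coefficient:
Kp = tan^2(45 + phi/2) = tan^2(62.5) = 3.690172
Compute passive force:
Pp = 0.5 * Kp * gamma * H^2
Pp = 0.5 * 3.690172 * 16.6 * 3.1^2
Pp = 294.34 kN/m


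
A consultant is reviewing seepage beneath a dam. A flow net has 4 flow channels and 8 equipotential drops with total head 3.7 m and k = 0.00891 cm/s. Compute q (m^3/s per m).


Result: 0.0001648 m^3/s per m

Derivation:
Convert k to m/s for unit consistency with H:
k = 0.00891 cm/s = 0.00891 / 100 m/s = 8.91e-05 m/s
Using q = k * H * Nf / Nd
Nf / Nd = 4 / 8 = 0.5
q = 8.91e-05 * 3.7 * 0.5
q = 0.0001648 m^3/s per m


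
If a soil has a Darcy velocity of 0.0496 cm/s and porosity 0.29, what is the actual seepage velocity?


Result: 0.17103 cm/s

Derivation:
Using v_s = v_d / n
v_s = 0.0496 / 0.29
v_s = 0.17103 cm/s


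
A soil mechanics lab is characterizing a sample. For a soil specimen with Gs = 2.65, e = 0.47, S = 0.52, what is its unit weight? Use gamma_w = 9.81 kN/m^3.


Using gamma = gamma_w * (Gs + S*e) / (1 + e)
Numerator: Gs + S*e = 2.65 + 0.52*0.47 = 2.8944
Denominator: 1 + e = 1 + 0.47 = 1.47
gamma = 9.81 * 2.8944 / 1.47
gamma = 19.316 kN/m^3


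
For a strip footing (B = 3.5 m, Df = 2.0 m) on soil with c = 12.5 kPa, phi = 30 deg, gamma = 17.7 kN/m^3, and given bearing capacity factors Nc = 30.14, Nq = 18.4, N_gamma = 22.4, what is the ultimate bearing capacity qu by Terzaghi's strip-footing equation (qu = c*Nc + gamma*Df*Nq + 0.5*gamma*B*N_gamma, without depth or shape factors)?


Result: 1721.95 kPa

Derivation:
Compute qu = c*Nc + gamma*Df*Nq + 0.5*gamma*B*N_gamma
Term 1: 12.5 * 30.14 = 376.75
Term 2: 17.7 * 2.0 * 18.4 = 651.36
Term 3: 0.5 * 17.7 * 3.5 * 22.4 = 693.84
qu = 376.75 + 651.36 + 693.84
qu = 1721.95 kPa


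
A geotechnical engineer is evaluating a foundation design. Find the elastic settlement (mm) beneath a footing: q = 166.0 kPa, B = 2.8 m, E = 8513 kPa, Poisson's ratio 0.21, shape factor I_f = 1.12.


Result: 58.454 mm

Derivation:
Using Se = q * B * (1 - nu^2) * I_f / E
1 - nu^2 = 1 - 0.21^2 = 0.9559
Se = 166.0 * 2.8 * 0.9559 * 1.12 / 8513
Se = 0.058454 m
Convert to mm: Se = 0.058454 * 1000 = 58.454 mm


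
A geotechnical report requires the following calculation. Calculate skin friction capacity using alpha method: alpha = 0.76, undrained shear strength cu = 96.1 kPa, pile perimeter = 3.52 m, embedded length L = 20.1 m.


Result: 5167.44 kN

Derivation:
Using Qs = alpha * cu * perimeter * L
Qs = 0.76 * 96.1 * 3.52 * 20.1
Qs = 5167.44 kN


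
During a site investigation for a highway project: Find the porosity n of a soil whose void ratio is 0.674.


Using the relation n = e / (1 + e)
n = 0.674 / (1 + 0.674)
n = 0.674 / 1.674
n = 0.4026


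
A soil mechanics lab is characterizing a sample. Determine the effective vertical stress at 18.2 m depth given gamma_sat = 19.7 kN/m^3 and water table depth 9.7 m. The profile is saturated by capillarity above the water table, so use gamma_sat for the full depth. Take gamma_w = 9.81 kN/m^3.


Total stress = gamma_sat * depth
sigma = 19.7 * 18.2 = 358.54 kPa
Pore water pressure u = gamma_w * (depth - d_wt)
u = 9.81 * (18.2 - 9.7) = 83.385 kPa
Effective stress = sigma - u
sigma' = 358.54 - 83.385 = 275.16 kPa


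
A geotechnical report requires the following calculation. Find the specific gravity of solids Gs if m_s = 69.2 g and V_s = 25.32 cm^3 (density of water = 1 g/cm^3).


Using Gs = m_s / (V_s * rho_w)
Since rho_w = 1 g/cm^3:
Gs = 69.2 / 25.32
Gs = 2.733


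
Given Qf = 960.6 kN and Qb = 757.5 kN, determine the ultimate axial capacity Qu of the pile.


Result: 1718.1 kN

Derivation:
Using Qu = Qf + Qb
Qu = 960.6 + 757.5
Qu = 1718.1 kN


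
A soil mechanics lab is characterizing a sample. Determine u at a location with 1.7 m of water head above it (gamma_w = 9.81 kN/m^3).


Using u = gamma_w * h_w
u = 9.81 * 1.7
u = 16.68 kPa


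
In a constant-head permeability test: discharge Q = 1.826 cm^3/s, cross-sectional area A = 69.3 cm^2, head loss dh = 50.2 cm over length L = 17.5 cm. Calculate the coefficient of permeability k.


Compute hydraulic gradient:
i = dh / L = 50.2 / 17.5 = 2.86857
Then apply Darcy's law:
k = Q / (A * i)
k = 1.826 / (69.3 * 2.86857)
k = 1.826 / 198.792
k = 0.009185 cm/s


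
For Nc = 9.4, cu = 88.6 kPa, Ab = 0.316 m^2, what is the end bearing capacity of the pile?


Using Qb = Nc * cu * Ab
Qb = 9.4 * 88.6 * 0.316
Qb = 263.18 kN


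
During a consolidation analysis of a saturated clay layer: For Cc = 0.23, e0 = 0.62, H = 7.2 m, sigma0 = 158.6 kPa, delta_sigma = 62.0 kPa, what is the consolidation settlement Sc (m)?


Result: 0.1465 m

Derivation:
Using Sc = Cc * H / (1 + e0) * log10((sigma0 + delta_sigma) / sigma0)
Stress ratio = (158.6 + 62.0) / 158.6 = 1.39092
log10(1.39092) = 0.143302
Cc * H / (1 + e0) = 0.23 * 7.2 / (1 + 0.62) = 1.02222
Sc = 1.02222 * 0.143302
Sc = 0.1465 m


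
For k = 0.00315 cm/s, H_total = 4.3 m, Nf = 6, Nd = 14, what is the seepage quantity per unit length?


Convert k to m/s for unit consistency with H:
k = 0.00315 cm/s = 0.00315 / 100 m/s = 3.15e-05 m/s
Using q = k * H * Nf / Nd
Nf / Nd = 6 / 14 = 0.4286
q = 3.15e-05 * 4.3 * 0.4286
q = 5.805e-05 m^3/s per m


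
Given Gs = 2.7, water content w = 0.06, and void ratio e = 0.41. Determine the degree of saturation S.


Result: 0.3951

Derivation:
Using S = Gs * w / e
S = 2.7 * 0.06 / 0.41
S = 0.3951


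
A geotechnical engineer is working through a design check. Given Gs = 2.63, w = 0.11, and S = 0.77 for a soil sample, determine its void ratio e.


Using the relation e = Gs * w / S
e = 2.63 * 0.11 / 0.77
e = 0.3757


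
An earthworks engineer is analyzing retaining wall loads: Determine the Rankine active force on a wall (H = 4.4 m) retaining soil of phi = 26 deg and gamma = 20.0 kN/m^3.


Result: 75.59 kN/m

Derivation:
Compute active earth pressure coefficient:
Ka = tan^2(45 - phi/2) = tan^2(32.0) = 0.390462
Compute active force:
Pa = 0.5 * Ka * gamma * H^2
Pa = 0.5 * 0.390462 * 20.0 * 4.4^2
Pa = 75.59 kN/m


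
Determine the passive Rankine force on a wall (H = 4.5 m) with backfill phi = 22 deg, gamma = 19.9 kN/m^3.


Compute passive earth pressure coefficient:
Kp = tan^2(45 + phi/2) = tan^2(56.0) = 2.197987
Compute passive force:
Pp = 0.5 * Kp * gamma * H^2
Pp = 0.5 * 2.197987 * 19.9 * 4.5^2
Pp = 442.87 kN/m


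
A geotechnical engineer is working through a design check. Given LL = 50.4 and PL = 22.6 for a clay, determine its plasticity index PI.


Using PI = LL - PL
PI = 50.4 - 22.6
PI = 27.8


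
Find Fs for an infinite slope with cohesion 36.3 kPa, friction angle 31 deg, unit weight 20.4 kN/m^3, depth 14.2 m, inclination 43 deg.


Using Fs = c / (gamma*H*sin(beta)*cos(beta)) + tan(phi)/tan(beta)
Cohesion contribution = 36.3 / (20.4*14.2*sin(43)*cos(43))
Cohesion contribution = 0.251233
Friction contribution = tan(31)/tan(43) = 0.644344
Fs = 0.251233 + 0.644344
Fs = 0.896


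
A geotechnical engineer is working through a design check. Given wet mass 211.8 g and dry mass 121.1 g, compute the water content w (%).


Result: 74.9 %

Derivation:
Using w = (m_wet - m_dry) / m_dry * 100
m_wet - m_dry = 211.8 - 121.1 = 90.7 g
w = 90.7 / 121.1 * 100
w = 74.9 %


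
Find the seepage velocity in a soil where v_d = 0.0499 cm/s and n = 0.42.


Using v_s = v_d / n
v_s = 0.0499 / 0.42
v_s = 0.11881 cm/s


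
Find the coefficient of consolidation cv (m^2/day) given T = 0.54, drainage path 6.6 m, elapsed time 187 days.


Using cv = T * H_dr^2 / t
H_dr^2 = 6.6^2 = 43.56
cv = 0.54 * 43.56 / 187
cv = 0.12579 m^2/day


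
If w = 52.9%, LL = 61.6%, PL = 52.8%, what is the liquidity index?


First compute the plasticity index:
PI = LL - PL = 61.6 - 52.8 = 8.8
Then compute the liquidity index:
LI = (w - PL) / PI
LI = (52.9 - 52.8) / 8.8
LI = 0.011


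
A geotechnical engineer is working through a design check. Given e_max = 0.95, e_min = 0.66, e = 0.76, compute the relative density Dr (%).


Result: 65.52 %

Derivation:
Using Dr = (e_max - e) / (e_max - e_min) * 100
e_max - e = 0.95 - 0.76 = 0.19
e_max - e_min = 0.95 - 0.66 = 0.29
Dr = 0.19 / 0.29 * 100
Dr = 65.52 %


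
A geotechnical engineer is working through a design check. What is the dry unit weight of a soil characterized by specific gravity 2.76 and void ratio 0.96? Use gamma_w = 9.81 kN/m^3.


Using gamma_d = Gs * gamma_w / (1 + e)
gamma_d = 2.76 * 9.81 / (1 + 0.96)
gamma_d = 2.76 * 9.81 / 1.96
gamma_d = 13.814 kN/m^3


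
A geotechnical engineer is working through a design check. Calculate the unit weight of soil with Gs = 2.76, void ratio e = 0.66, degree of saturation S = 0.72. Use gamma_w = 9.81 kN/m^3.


Using gamma = gamma_w * (Gs + S*e) / (1 + e)
Numerator: Gs + S*e = 2.76 + 0.72*0.66 = 3.2352
Denominator: 1 + e = 1 + 0.66 = 1.66
gamma = 9.81 * 3.2352 / 1.66
gamma = 19.119 kN/m^3


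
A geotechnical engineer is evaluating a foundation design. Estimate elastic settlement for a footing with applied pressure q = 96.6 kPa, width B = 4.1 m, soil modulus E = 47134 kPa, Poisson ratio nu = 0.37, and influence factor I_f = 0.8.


Using Se = q * B * (1 - nu^2) * I_f / E
1 - nu^2 = 1 - 0.37^2 = 0.8631
Se = 96.6 * 4.1 * 0.8631 * 0.8 / 47134
Se = 0.005802 m
Convert to mm: Se = 0.005802 * 1000 = 5.802 mm


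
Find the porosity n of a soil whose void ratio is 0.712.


Result: 0.4159

Derivation:
Using the relation n = e / (1 + e)
n = 0.712 / (1 + 0.712)
n = 0.712 / 1.712
n = 0.4159


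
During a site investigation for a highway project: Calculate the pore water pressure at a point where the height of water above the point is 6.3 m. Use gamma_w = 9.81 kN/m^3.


Result: 61.8 kPa

Derivation:
Using u = gamma_w * h_w
u = 9.81 * 6.3
u = 61.8 kPa


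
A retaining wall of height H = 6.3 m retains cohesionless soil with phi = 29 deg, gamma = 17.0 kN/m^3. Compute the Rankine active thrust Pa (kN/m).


Compute active earth pressure coefficient:
Ka = tan^2(45 - phi/2) = tan^2(30.5) = 0.346974
Compute active force:
Pa = 0.5 * Ka * gamma * H^2
Pa = 0.5 * 0.346974 * 17.0 * 6.3^2
Pa = 117.06 kN/m


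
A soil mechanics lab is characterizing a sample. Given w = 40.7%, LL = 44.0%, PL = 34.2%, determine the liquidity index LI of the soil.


First compute the plasticity index:
PI = LL - PL = 44.0 - 34.2 = 9.8
Then compute the liquidity index:
LI = (w - PL) / PI
LI = (40.7 - 34.2) / 9.8
LI = 0.663


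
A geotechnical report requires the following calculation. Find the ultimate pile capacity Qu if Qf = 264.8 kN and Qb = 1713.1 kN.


Using Qu = Qf + Qb
Qu = 264.8 + 1713.1
Qu = 1977.9 kN


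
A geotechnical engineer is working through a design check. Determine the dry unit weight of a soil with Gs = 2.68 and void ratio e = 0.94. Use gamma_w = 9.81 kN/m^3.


Result: 13.552 kN/m^3

Derivation:
Using gamma_d = Gs * gamma_w / (1 + e)
gamma_d = 2.68 * 9.81 / (1 + 0.94)
gamma_d = 2.68 * 9.81 / 1.94
gamma_d = 13.552 kN/m^3


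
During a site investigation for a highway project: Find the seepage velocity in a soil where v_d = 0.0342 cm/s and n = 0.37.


Using v_s = v_d / n
v_s = 0.0342 / 0.37
v_s = 0.09243 cm/s


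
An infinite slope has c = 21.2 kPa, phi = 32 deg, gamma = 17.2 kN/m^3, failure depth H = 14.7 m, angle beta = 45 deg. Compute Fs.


Using Fs = c / (gamma*H*sin(beta)*cos(beta)) + tan(phi)/tan(beta)
Cohesion contribution = 21.2 / (17.2*14.7*sin(45)*cos(45))
Cohesion contribution = 0.167695
Friction contribution = tan(32)/tan(45) = 0.624869
Fs = 0.167695 + 0.624869
Fs = 0.793


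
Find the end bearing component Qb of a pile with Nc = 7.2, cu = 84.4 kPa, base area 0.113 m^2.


Using Qb = Nc * cu * Ab
Qb = 7.2 * 84.4 * 0.113
Qb = 68.67 kN


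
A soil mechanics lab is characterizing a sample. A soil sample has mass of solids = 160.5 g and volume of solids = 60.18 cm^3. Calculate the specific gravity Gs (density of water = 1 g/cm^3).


Using Gs = m_s / (V_s * rho_w)
Since rho_w = 1 g/cm^3:
Gs = 160.5 / 60.18
Gs = 2.667


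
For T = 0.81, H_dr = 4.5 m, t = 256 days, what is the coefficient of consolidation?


Using cv = T * H_dr^2 / t
H_dr^2 = 4.5^2 = 20.25
cv = 0.81 * 20.25 / 256
cv = 0.06407 m^2/day


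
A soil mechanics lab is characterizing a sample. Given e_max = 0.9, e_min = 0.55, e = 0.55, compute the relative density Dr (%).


Using Dr = (e_max - e) / (e_max - e_min) * 100
e_max - e = 0.9 - 0.55 = 0.35
e_max - e_min = 0.9 - 0.55 = 0.35
Dr = 0.35 / 0.35 * 100
Dr = 100.0 %


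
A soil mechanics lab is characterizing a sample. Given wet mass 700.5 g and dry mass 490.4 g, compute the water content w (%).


Using w = (m_wet - m_dry) / m_dry * 100
m_wet - m_dry = 700.5 - 490.4 = 210.1 g
w = 210.1 / 490.4 * 100
w = 42.84 %


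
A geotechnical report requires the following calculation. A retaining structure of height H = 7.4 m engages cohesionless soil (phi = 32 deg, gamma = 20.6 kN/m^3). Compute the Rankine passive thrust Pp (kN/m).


Compute passive earth pressure coefficient:
Kp = tan^2(45 + phi/2) = tan^2(61.0) = 3.254588
Compute passive force:
Pp = 0.5 * Kp * gamma * H^2
Pp = 0.5 * 3.254588 * 20.6 * 7.4^2
Pp = 1835.68 kN/m


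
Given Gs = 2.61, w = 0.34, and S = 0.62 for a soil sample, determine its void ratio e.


Using the relation e = Gs * w / S
e = 2.61 * 0.34 / 0.62
e = 1.4313


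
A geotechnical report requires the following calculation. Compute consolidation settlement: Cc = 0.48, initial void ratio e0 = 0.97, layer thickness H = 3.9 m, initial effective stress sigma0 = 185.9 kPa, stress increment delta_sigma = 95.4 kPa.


Result: 0.1709 m

Derivation:
Using Sc = Cc * H / (1 + e0) * log10((sigma0 + delta_sigma) / sigma0)
Stress ratio = (185.9 + 95.4) / 185.9 = 1.51318
log10(1.51318) = 0.17989
Cc * H / (1 + e0) = 0.48 * 3.9 / (1 + 0.97) = 0.950254
Sc = 0.950254 * 0.17989
Sc = 0.1709 m


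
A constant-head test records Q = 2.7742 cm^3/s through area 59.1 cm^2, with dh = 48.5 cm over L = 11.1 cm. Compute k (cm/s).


Compute hydraulic gradient:
i = dh / L = 48.5 / 11.1 = 4.36937
Then apply Darcy's law:
k = Q / (A * i)
k = 2.7742 / (59.1 * 4.36937)
k = 2.7742 / 258.23
k = 0.010743 cm/s


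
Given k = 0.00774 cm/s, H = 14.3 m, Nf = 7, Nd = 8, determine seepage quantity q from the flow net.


Convert k to m/s for unit consistency with H:
k = 0.00774 cm/s = 0.00774 / 100 m/s = 7.74e-05 m/s
Using q = k * H * Nf / Nd
Nf / Nd = 7 / 8 = 0.875
q = 7.74e-05 * 14.3 * 0.875
q = 0.0009685 m^3/s per m


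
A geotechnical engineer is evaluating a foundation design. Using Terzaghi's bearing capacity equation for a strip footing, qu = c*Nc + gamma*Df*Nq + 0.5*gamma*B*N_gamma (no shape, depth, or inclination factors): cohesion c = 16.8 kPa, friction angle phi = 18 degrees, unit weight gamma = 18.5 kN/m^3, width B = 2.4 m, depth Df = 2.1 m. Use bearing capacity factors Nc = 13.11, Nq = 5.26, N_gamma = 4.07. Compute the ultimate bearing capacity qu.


Result: 514.95 kPa

Derivation:
Compute qu = c*Nc + gamma*Df*Nq + 0.5*gamma*B*N_gamma
Term 1: 16.8 * 13.11 = 220.248
Term 2: 18.5 * 2.1 * 5.26 = 204.351
Term 3: 0.5 * 18.5 * 2.4 * 4.07 = 90.354
qu = 220.248 + 204.351 + 90.354
qu = 514.95 kPa


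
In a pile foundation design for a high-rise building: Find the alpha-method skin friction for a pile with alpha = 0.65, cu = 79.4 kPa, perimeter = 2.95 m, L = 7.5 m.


Result: 1141.87 kN

Derivation:
Using Qs = alpha * cu * perimeter * L
Qs = 0.65 * 79.4 * 2.95 * 7.5
Qs = 1141.87 kN


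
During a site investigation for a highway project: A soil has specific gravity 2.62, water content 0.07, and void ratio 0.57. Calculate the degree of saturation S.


Result: 0.3218

Derivation:
Using S = Gs * w / e
S = 2.62 * 0.07 / 0.57
S = 0.3218


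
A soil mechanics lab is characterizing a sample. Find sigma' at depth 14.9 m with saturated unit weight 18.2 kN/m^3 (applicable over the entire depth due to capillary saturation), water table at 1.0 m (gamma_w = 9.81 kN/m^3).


Total stress = gamma_sat * depth
sigma = 18.2 * 14.9 = 271.18 kPa
Pore water pressure u = gamma_w * (depth - d_wt)
u = 9.81 * (14.9 - 1.0) = 136.359 kPa
Effective stress = sigma - u
sigma' = 271.18 - 136.359 = 134.82 kPa


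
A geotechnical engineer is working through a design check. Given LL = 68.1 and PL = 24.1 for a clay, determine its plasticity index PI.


Using PI = LL - PL
PI = 68.1 - 24.1
PI = 44.0


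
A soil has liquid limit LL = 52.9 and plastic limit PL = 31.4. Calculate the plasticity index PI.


Using PI = LL - PL
PI = 52.9 - 31.4
PI = 21.5


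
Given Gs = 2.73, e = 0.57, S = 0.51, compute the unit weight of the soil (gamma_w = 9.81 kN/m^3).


Result: 18.875 kN/m^3

Derivation:
Using gamma = gamma_w * (Gs + S*e) / (1 + e)
Numerator: Gs + S*e = 2.73 + 0.51*0.57 = 3.0207
Denominator: 1 + e = 1 + 0.57 = 1.57
gamma = 9.81 * 3.0207 / 1.57
gamma = 18.875 kN/m^3


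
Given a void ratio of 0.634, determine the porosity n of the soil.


Using the relation n = e / (1 + e)
n = 0.634 / (1 + 0.634)
n = 0.634 / 1.634
n = 0.388


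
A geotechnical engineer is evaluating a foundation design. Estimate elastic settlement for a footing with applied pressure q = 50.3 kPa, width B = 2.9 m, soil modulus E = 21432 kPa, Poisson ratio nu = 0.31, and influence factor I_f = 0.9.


Using Se = q * B * (1 - nu^2) * I_f / E
1 - nu^2 = 1 - 0.31^2 = 0.9039
Se = 50.3 * 2.9 * 0.9039 * 0.9 / 21432
Se = 0.005537 m
Convert to mm: Se = 0.005537 * 1000 = 5.537 mm


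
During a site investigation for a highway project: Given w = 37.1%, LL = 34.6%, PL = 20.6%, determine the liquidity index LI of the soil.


First compute the plasticity index:
PI = LL - PL = 34.6 - 20.6 = 14.0
Then compute the liquidity index:
LI = (w - PL) / PI
LI = (37.1 - 20.6) / 14.0
LI = 1.179


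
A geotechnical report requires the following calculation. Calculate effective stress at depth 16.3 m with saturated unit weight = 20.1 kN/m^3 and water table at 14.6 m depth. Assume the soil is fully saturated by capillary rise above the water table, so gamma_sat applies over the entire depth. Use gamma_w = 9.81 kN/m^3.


Total stress = gamma_sat * depth
sigma = 20.1 * 16.3 = 327.63 kPa
Pore water pressure u = gamma_w * (depth - d_wt)
u = 9.81 * (16.3 - 14.6) = 16.677 kPa
Effective stress = sigma - u
sigma' = 327.63 - 16.677 = 310.95 kPa


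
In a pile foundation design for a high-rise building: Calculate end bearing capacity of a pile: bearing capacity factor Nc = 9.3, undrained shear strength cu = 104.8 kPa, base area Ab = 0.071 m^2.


Using Qb = Nc * cu * Ab
Qb = 9.3 * 104.8 * 0.071
Qb = 69.2 kN


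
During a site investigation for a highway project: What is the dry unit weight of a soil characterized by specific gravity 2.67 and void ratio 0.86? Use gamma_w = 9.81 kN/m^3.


Using gamma_d = Gs * gamma_w / (1 + e)
gamma_d = 2.67 * 9.81 / (1 + 0.86)
gamma_d = 2.67 * 9.81 / 1.86
gamma_d = 14.082 kN/m^3


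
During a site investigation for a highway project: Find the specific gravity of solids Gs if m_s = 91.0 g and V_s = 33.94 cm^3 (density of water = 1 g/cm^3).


Result: 2.681

Derivation:
Using Gs = m_s / (V_s * rho_w)
Since rho_w = 1 g/cm^3:
Gs = 91.0 / 33.94
Gs = 2.681


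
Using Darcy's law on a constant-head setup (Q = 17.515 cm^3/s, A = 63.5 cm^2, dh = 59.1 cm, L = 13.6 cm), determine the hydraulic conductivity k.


Compute hydraulic gradient:
i = dh / L = 59.1 / 13.6 = 4.34559
Then apply Darcy's law:
k = Q / (A * i)
k = 17.515 / (63.5 * 4.34559)
k = 17.515 / 275.945
k = 0.063473 cm/s


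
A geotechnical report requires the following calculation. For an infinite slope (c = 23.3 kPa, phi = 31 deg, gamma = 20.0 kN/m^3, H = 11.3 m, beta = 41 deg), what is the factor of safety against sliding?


Using Fs = c / (gamma*H*sin(beta)*cos(beta)) + tan(phi)/tan(beta)
Cohesion contribution = 23.3 / (20.0*11.3*sin(41)*cos(41))
Cohesion contribution = 0.208221
Friction contribution = tan(31)/tan(41) = 0.691211
Fs = 0.208221 + 0.691211
Fs = 0.899


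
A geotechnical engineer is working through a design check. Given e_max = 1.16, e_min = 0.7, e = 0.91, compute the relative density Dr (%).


Result: 54.35 %

Derivation:
Using Dr = (e_max - e) / (e_max - e_min) * 100
e_max - e = 1.16 - 0.91 = 0.25
e_max - e_min = 1.16 - 0.7 = 0.46
Dr = 0.25 / 0.46 * 100
Dr = 54.35 %


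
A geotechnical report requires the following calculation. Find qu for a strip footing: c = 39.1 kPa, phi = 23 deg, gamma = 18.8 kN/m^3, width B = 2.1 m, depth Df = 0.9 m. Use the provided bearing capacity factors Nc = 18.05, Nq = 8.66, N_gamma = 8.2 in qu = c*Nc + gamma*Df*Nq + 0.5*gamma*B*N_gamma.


Result: 1014.15 kPa

Derivation:
Compute qu = c*Nc + gamma*Df*Nq + 0.5*gamma*B*N_gamma
Term 1: 39.1 * 18.05 = 705.755
Term 2: 18.8 * 0.9 * 8.66 = 146.5272
Term 3: 0.5 * 18.8 * 2.1 * 8.2 = 161.868
qu = 705.755 + 146.5272 + 161.868
qu = 1014.15 kPa


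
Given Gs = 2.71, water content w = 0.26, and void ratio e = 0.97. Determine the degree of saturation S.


Using S = Gs * w / e
S = 2.71 * 0.26 / 0.97
S = 0.7264


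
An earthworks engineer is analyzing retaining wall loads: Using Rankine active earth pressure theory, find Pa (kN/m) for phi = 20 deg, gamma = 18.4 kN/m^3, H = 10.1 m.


Result: 460.13 kN/m

Derivation:
Compute active earth pressure coefficient:
Ka = tan^2(45 - phi/2) = tan^2(35.0) = 0.490291
Compute active force:
Pa = 0.5 * Ka * gamma * H^2
Pa = 0.5 * 0.490291 * 18.4 * 10.1^2
Pa = 460.13 kN/m


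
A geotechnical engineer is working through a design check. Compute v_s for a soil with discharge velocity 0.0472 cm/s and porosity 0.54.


Using v_s = v_d / n
v_s = 0.0472 / 0.54
v_s = 0.08741 cm/s


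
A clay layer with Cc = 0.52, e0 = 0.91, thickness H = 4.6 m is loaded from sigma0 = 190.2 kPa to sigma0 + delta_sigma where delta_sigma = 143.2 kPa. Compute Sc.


Using Sc = Cc * H / (1 + e0) * log10((sigma0 + delta_sigma) / sigma0)
Stress ratio = (190.2 + 143.2) / 190.2 = 1.75289
log10(1.75289) = 0.243755
Cc * H / (1 + e0) = 0.52 * 4.6 / (1 + 0.91) = 1.25236
Sc = 1.25236 * 0.243755
Sc = 0.3053 m


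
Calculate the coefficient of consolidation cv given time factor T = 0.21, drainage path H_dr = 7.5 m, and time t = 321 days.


Using cv = T * H_dr^2 / t
H_dr^2 = 7.5^2 = 56.25
cv = 0.21 * 56.25 / 321
cv = 0.0368 m^2/day


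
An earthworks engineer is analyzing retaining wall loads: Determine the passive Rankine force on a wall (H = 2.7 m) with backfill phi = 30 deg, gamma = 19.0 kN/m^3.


Result: 207.76 kN/m

Derivation:
Compute passive earth pressure coefficient:
Kp = tan^2(45 + phi/2) = tan^2(60.0) = 3
Compute passive force:
Pp = 0.5 * Kp * gamma * H^2
Pp = 0.5 * 3 * 19.0 * 2.7^2
Pp = 207.76 kN/m


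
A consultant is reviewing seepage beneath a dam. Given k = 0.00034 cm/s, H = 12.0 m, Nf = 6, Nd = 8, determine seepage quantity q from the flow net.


Convert k to m/s for unit consistency with H:
k = 0.00034 cm/s = 0.00034 / 100 m/s = 3.4e-06 m/s
Using q = k * H * Nf / Nd
Nf / Nd = 6 / 8 = 0.75
q = 3.4e-06 * 12.0 * 0.75
q = 3.06e-05 m^3/s per m


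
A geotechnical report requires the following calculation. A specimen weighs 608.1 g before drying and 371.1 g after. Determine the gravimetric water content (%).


Using w = (m_wet - m_dry) / m_dry * 100
m_wet - m_dry = 608.1 - 371.1 = 237.0 g
w = 237.0 / 371.1 * 100
w = 63.86 %


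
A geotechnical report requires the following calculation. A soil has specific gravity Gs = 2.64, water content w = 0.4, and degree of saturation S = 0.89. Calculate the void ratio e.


Using the relation e = Gs * w / S
e = 2.64 * 0.4 / 0.89
e = 1.1865


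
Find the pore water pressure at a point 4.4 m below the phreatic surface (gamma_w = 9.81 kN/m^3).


Result: 43.16 kPa

Derivation:
Using u = gamma_w * h_w
u = 9.81 * 4.4
u = 43.16 kPa


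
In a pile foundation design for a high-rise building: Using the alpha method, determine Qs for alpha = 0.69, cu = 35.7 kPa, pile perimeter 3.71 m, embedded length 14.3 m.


Result: 1306.85 kN

Derivation:
Using Qs = alpha * cu * perimeter * L
Qs = 0.69 * 35.7 * 3.71 * 14.3
Qs = 1306.85 kN


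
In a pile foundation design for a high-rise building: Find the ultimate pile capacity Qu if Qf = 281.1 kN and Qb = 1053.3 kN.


Using Qu = Qf + Qb
Qu = 281.1 + 1053.3
Qu = 1334.4 kN


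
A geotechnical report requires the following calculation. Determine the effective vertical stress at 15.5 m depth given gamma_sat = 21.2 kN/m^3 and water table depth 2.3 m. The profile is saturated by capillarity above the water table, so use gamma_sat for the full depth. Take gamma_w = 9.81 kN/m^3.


Total stress = gamma_sat * depth
sigma = 21.2 * 15.5 = 328.6 kPa
Pore water pressure u = gamma_w * (depth - d_wt)
u = 9.81 * (15.5 - 2.3) = 129.492 kPa
Effective stress = sigma - u
sigma' = 328.6 - 129.492 = 199.11 kPa


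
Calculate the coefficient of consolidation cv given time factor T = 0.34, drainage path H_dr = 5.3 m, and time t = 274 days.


Using cv = T * H_dr^2 / t
H_dr^2 = 5.3^2 = 28.09
cv = 0.34 * 28.09 / 274
cv = 0.03486 m^2/day


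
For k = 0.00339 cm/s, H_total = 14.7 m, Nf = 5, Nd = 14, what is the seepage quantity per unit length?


Result: 0.000178 m^3/s per m

Derivation:
Convert k to m/s for unit consistency with H:
k = 0.00339 cm/s = 0.00339 / 100 m/s = 3.39e-05 m/s
Using q = k * H * Nf / Nd
Nf / Nd = 5 / 14 = 0.3571
q = 3.39e-05 * 14.7 * 0.3571
q = 0.000178 m^3/s per m


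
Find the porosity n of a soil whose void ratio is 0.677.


Using the relation n = e / (1 + e)
n = 0.677 / (1 + 0.677)
n = 0.677 / 1.677
n = 0.4037


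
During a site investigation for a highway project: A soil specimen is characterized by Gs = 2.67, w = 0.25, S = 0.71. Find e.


Using the relation e = Gs * w / S
e = 2.67 * 0.25 / 0.71
e = 0.9401


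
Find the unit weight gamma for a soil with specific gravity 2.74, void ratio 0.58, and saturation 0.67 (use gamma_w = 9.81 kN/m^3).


Result: 19.425 kN/m^3

Derivation:
Using gamma = gamma_w * (Gs + S*e) / (1 + e)
Numerator: Gs + S*e = 2.74 + 0.67*0.58 = 3.1286
Denominator: 1 + e = 1 + 0.58 = 1.58
gamma = 9.81 * 3.1286 / 1.58
gamma = 19.425 kN/m^3


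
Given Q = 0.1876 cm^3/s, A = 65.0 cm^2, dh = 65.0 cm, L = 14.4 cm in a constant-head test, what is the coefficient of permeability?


Compute hydraulic gradient:
i = dh / L = 65.0 / 14.4 = 4.51389
Then apply Darcy's law:
k = Q / (A * i)
k = 0.1876 / (65.0 * 4.51389)
k = 0.1876 / 293.403
k = 0.000639 cm/s


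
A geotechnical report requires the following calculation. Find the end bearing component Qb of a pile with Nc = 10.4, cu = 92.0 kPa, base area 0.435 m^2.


Result: 416.21 kN

Derivation:
Using Qb = Nc * cu * Ab
Qb = 10.4 * 92.0 * 0.435
Qb = 416.21 kN


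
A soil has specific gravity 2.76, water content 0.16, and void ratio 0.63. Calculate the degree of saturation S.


Using S = Gs * w / e
S = 2.76 * 0.16 / 0.63
S = 0.701


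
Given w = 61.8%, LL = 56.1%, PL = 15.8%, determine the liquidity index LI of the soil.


First compute the plasticity index:
PI = LL - PL = 56.1 - 15.8 = 40.3
Then compute the liquidity index:
LI = (w - PL) / PI
LI = (61.8 - 15.8) / 40.3
LI = 1.141


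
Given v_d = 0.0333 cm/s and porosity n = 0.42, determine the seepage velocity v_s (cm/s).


Using v_s = v_d / n
v_s = 0.0333 / 0.42
v_s = 0.07929 cm/s


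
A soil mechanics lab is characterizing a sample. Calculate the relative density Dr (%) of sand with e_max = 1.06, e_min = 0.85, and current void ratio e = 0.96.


Using Dr = (e_max - e) / (e_max - e_min) * 100
e_max - e = 1.06 - 0.96 = 0.1
e_max - e_min = 1.06 - 0.85 = 0.21
Dr = 0.1 / 0.21 * 100
Dr = 47.62 %


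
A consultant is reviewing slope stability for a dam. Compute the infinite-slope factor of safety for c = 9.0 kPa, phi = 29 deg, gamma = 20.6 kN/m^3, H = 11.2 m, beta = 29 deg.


Using Fs = c / (gamma*H*sin(beta)*cos(beta)) + tan(phi)/tan(beta)
Cohesion contribution = 9.0 / (20.6*11.2*sin(29)*cos(29))
Cohesion contribution = 0.0919955
Friction contribution = tan(29)/tan(29) = 1
Fs = 0.0919955 + 1
Fs = 1.092


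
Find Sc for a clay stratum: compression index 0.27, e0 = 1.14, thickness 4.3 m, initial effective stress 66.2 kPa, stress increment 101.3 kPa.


Using Sc = Cc * H / (1 + e0) * log10((sigma0 + delta_sigma) / sigma0)
Stress ratio = (66.2 + 101.3) / 66.2 = 2.53021
log10(2.53021) = 0.403157
Cc * H / (1 + e0) = 0.27 * 4.3 / (1 + 1.14) = 0.542523
Sc = 0.542523 * 0.403157
Sc = 0.2187 m


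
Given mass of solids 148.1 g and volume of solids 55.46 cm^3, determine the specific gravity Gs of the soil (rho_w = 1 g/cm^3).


Result: 2.67

Derivation:
Using Gs = m_s / (V_s * rho_w)
Since rho_w = 1 g/cm^3:
Gs = 148.1 / 55.46
Gs = 2.67


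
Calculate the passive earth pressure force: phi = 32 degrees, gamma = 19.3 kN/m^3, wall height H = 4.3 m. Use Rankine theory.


Compute passive earth pressure coefficient:
Kp = tan^2(45 + phi/2) = tan^2(61.0) = 3.254588
Compute passive force:
Pp = 0.5 * Kp * gamma * H^2
Pp = 0.5 * 3.254588 * 19.3 * 4.3^2
Pp = 580.71 kN/m


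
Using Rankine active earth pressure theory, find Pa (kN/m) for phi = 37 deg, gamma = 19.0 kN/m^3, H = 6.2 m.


Compute active earth pressure coefficient:
Ka = tan^2(45 - phi/2) = tan^2(26.5) = 0.248584
Compute active force:
Pa = 0.5 * Ka * gamma * H^2
Pa = 0.5 * 0.248584 * 19.0 * 6.2^2
Pa = 90.78 kN/m


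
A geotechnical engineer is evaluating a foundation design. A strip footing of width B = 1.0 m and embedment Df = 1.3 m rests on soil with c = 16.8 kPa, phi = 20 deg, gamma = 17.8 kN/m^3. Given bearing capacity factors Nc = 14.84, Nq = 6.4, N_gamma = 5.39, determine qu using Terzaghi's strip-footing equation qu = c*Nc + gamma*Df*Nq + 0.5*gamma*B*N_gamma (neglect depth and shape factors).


Result: 445.38 kPa

Derivation:
Compute qu = c*Nc + gamma*Df*Nq + 0.5*gamma*B*N_gamma
Term 1: 16.8 * 14.84 = 249.312
Term 2: 17.8 * 1.3 * 6.4 = 148.096
Term 3: 0.5 * 17.8 * 1.0 * 5.39 = 47.971
qu = 249.312 + 148.096 + 47.971
qu = 445.38 kPa


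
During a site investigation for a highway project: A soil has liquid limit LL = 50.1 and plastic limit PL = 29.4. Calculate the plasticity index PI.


Result: 20.7

Derivation:
Using PI = LL - PL
PI = 50.1 - 29.4
PI = 20.7


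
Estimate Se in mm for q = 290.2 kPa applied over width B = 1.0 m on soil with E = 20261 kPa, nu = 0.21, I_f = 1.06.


Using Se = q * B * (1 - nu^2) * I_f / E
1 - nu^2 = 1 - 0.21^2 = 0.9559
Se = 290.2 * 1.0 * 0.9559 * 1.06 / 20261
Se = 0.014513 m
Convert to mm: Se = 0.014513 * 1000 = 14.513 mm


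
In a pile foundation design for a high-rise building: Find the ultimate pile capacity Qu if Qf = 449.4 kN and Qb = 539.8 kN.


Using Qu = Qf + Qb
Qu = 449.4 + 539.8
Qu = 989.2 kN


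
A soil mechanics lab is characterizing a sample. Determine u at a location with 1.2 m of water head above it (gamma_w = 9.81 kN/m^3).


Using u = gamma_w * h_w
u = 9.81 * 1.2
u = 11.77 kPa


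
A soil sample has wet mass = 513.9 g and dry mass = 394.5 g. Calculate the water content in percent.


Using w = (m_wet - m_dry) / m_dry * 100
m_wet - m_dry = 513.9 - 394.5 = 119.4 g
w = 119.4 / 394.5 * 100
w = 30.27 %


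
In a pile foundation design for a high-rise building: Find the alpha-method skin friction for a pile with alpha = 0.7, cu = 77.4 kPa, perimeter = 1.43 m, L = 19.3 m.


Using Qs = alpha * cu * perimeter * L
Qs = 0.7 * 77.4 * 1.43 * 19.3
Qs = 1495.31 kN


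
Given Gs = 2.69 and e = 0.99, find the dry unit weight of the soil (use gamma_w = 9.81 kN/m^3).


Result: 13.261 kN/m^3

Derivation:
Using gamma_d = Gs * gamma_w / (1 + e)
gamma_d = 2.69 * 9.81 / (1 + 0.99)
gamma_d = 2.69 * 9.81 / 1.99
gamma_d = 13.261 kN/m^3


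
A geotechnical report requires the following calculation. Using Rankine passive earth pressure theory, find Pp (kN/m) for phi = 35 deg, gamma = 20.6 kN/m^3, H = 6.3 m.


Compute passive earth pressure coefficient:
Kp = tan^2(45 + phi/2) = tan^2(62.5) = 3.690172
Compute passive force:
Pp = 0.5 * Kp * gamma * H^2
Pp = 0.5 * 3.690172 * 20.6 * 6.3^2
Pp = 1508.57 kN/m


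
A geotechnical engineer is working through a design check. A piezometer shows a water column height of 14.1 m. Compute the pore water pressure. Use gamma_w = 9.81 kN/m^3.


Using u = gamma_w * h_w
u = 9.81 * 14.1
u = 138.32 kPa


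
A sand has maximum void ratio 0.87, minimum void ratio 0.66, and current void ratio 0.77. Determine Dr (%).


Using Dr = (e_max - e) / (e_max - e_min) * 100
e_max - e = 0.87 - 0.77 = 0.1
e_max - e_min = 0.87 - 0.66 = 0.21
Dr = 0.1 / 0.21 * 100
Dr = 47.62 %


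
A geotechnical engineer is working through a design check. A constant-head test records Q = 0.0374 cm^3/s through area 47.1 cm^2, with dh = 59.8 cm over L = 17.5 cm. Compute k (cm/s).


Result: 0.000232 cm/s

Derivation:
Compute hydraulic gradient:
i = dh / L = 59.8 / 17.5 = 3.41714
Then apply Darcy's law:
k = Q / (A * i)
k = 0.0374 / (47.1 * 3.41714)
k = 0.0374 / 160.947
k = 0.000232 cm/s


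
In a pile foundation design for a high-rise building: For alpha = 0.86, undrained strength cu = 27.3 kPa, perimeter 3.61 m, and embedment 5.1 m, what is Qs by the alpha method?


Using Qs = alpha * cu * perimeter * L
Qs = 0.86 * 27.3 * 3.61 * 5.1
Qs = 432.25 kN


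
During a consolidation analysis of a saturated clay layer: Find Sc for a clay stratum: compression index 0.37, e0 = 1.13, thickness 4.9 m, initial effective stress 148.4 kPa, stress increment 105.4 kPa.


Result: 0.1984 m

Derivation:
Using Sc = Cc * H / (1 + e0) * log10((sigma0 + delta_sigma) / sigma0)
Stress ratio = (148.4 + 105.4) / 148.4 = 1.71024
log10(1.71024) = 0.233058
Cc * H / (1 + e0) = 0.37 * 4.9 / (1 + 1.13) = 0.851174
Sc = 0.851174 * 0.233058
Sc = 0.1984 m


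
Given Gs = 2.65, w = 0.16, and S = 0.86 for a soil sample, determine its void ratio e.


Result: 0.493

Derivation:
Using the relation e = Gs * w / S
e = 2.65 * 0.16 / 0.86
e = 0.493


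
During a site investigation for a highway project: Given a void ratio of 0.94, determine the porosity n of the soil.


Using the relation n = e / (1 + e)
n = 0.94 / (1 + 0.94)
n = 0.94 / 1.94
n = 0.4845


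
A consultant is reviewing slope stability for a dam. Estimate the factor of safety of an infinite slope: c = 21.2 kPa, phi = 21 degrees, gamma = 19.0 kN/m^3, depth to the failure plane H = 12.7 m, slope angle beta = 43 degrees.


Result: 0.588

Derivation:
Using Fs = c / (gamma*H*sin(beta)*cos(beta)) + tan(phi)/tan(beta)
Cohesion contribution = 21.2 / (19.0*12.7*sin(43)*cos(43))
Cohesion contribution = 0.176144
Friction contribution = tan(21)/tan(43) = 0.411644
Fs = 0.176144 + 0.411644
Fs = 0.588


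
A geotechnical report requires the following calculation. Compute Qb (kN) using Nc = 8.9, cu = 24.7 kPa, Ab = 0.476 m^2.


Result: 104.64 kN

Derivation:
Using Qb = Nc * cu * Ab
Qb = 8.9 * 24.7 * 0.476
Qb = 104.64 kN


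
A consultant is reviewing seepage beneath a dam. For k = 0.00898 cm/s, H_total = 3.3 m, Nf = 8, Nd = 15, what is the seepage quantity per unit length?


Convert k to m/s for unit consistency with H:
k = 0.00898 cm/s = 0.00898 / 100 m/s = 8.98e-05 m/s
Using q = k * H * Nf / Nd
Nf / Nd = 8 / 15 = 0.5333
q = 8.98e-05 * 3.3 * 0.5333
q = 0.000158 m^3/s per m


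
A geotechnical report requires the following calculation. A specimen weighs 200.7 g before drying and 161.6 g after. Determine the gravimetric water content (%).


Using w = (m_wet - m_dry) / m_dry * 100
m_wet - m_dry = 200.7 - 161.6 = 39.1 g
w = 39.1 / 161.6 * 100
w = 24.2 %


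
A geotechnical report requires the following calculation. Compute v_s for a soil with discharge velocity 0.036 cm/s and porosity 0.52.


Result: 0.06923 cm/s

Derivation:
Using v_s = v_d / n
v_s = 0.036 / 0.52
v_s = 0.06923 cm/s


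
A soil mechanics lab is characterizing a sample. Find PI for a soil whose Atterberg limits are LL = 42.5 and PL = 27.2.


Result: 15.3

Derivation:
Using PI = LL - PL
PI = 42.5 - 27.2
PI = 15.3


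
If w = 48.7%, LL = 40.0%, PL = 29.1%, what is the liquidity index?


Result: 1.798

Derivation:
First compute the plasticity index:
PI = LL - PL = 40.0 - 29.1 = 10.9
Then compute the liquidity index:
LI = (w - PL) / PI
LI = (48.7 - 29.1) / 10.9
LI = 1.798


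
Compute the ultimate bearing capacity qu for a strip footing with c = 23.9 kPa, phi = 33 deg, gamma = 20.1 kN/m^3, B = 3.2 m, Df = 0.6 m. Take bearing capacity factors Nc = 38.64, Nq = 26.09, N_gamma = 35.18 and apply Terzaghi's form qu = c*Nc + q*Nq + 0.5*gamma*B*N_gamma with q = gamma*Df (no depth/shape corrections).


Compute qu = c*Nc + gamma*Df*Nq + 0.5*gamma*B*N_gamma
Term 1: 23.9 * 38.64 = 923.496
Term 2: 20.1 * 0.6 * 26.09 = 314.6454
Term 3: 0.5 * 20.1 * 3.2 * 35.18 = 1131.3888
qu = 923.496 + 314.6454 + 1131.3888
qu = 2369.53 kPa


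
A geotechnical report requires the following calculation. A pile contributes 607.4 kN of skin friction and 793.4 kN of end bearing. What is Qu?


Using Qu = Qf + Qb
Qu = 607.4 + 793.4
Qu = 1400.8 kN


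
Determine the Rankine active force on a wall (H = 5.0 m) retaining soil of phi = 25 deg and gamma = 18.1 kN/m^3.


Result: 91.83 kN/m

Derivation:
Compute active earth pressure coefficient:
Ka = tan^2(45 - phi/2) = tan^2(32.5) = 0.405859
Compute active force:
Pa = 0.5 * Ka * gamma * H^2
Pa = 0.5 * 0.405859 * 18.1 * 5.0^2
Pa = 91.83 kN/m


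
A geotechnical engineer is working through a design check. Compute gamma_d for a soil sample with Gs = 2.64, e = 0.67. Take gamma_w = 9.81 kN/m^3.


Using gamma_d = Gs * gamma_w / (1 + e)
gamma_d = 2.64 * 9.81 / (1 + 0.67)
gamma_d = 2.64 * 9.81 / 1.67
gamma_d = 15.508 kN/m^3


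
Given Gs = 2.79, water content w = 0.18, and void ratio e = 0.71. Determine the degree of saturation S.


Using S = Gs * w / e
S = 2.79 * 0.18 / 0.71
S = 0.7073
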